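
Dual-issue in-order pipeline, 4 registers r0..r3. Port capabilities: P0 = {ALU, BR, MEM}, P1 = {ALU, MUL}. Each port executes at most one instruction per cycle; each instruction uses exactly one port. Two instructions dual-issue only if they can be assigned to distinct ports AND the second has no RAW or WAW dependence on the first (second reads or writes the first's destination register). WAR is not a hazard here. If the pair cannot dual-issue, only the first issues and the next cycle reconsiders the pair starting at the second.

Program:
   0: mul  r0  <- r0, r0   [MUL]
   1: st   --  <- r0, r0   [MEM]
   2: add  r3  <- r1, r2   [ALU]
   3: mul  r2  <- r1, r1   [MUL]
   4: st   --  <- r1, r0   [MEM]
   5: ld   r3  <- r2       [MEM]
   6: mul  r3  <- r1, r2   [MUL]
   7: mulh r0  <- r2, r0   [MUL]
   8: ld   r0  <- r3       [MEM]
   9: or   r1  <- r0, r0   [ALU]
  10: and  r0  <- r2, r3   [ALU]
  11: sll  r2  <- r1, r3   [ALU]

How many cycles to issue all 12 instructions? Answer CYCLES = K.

c0: i0 mul.MUL  RAW r0
c1: i1/i2 st.MEM add.ALU  pair
c2: i3/i4 mul.MUL st.MEM  pair
c3: i5 ld.MEM  WAW r3
c4: i6 mul.MUL  no-port MUL/MUL
c5: i7 mulh.MUL  WAW r0
c6: i8 ld.MEM  RAW r0
c7: i9/i10 or.ALU and.ALU  pair
c8: i11 sll.ALU  tail

CYCLES = 9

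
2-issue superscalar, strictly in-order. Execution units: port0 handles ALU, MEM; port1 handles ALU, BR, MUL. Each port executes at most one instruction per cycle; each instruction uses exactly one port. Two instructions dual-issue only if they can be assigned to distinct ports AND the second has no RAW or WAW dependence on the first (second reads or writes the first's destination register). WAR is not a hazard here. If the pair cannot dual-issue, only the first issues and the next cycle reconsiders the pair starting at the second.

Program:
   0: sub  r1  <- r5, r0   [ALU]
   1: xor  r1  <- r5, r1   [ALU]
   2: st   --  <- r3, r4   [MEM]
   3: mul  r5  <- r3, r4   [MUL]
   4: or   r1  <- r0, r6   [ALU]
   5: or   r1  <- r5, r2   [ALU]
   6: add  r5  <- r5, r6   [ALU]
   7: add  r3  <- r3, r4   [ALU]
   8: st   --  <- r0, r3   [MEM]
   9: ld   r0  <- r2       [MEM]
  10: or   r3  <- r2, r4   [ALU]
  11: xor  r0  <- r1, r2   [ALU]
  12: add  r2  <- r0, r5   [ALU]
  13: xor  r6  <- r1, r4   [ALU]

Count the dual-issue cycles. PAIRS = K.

[0] i0  sub.ALU  -- RAW+WAW r1
[1] i1/i2  xor.ALU+st.MEM  -- dual
[2] i3/i4  mul.MUL+or.ALU  -- dual
[3] i5/i6  or.ALU+add.ALU  -- dual
[4] i7  add.ALU  -- RAW r3
[5] i8  st.MEM  -- no-port MEM/MEM
[6] i9/i10  ld.MEM+or.ALU  -- dual
[7] i11  xor.ALU  -- RAW r0
[8] i12/i13  add.ALU+xor.ALU  -- dual

PAIRS = 5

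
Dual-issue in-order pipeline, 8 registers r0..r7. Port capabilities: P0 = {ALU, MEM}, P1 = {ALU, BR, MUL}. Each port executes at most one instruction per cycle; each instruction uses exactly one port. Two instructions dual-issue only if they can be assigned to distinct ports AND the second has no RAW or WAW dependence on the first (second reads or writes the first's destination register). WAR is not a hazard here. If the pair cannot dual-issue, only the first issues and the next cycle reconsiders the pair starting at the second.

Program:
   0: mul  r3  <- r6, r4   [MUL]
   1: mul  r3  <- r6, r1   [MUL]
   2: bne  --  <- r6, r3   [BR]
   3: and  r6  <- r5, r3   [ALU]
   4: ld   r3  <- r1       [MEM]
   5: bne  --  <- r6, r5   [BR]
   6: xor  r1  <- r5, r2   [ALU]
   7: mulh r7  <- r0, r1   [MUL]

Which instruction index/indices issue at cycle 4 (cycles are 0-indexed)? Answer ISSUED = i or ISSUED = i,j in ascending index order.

c0: i0 mul.MUL  no-port MUL/MUL
c1: i1 mul.MUL  no-port MUL/BR
c2: i2+i3 bne.BR+and.ALU  2-wide
c3: i4+i5 ld.MEM+bne.BR  2-wide
c4: i6 xor.ALU  RAW r1
c5: i7 mulh.MUL  tail

ISSUED = 6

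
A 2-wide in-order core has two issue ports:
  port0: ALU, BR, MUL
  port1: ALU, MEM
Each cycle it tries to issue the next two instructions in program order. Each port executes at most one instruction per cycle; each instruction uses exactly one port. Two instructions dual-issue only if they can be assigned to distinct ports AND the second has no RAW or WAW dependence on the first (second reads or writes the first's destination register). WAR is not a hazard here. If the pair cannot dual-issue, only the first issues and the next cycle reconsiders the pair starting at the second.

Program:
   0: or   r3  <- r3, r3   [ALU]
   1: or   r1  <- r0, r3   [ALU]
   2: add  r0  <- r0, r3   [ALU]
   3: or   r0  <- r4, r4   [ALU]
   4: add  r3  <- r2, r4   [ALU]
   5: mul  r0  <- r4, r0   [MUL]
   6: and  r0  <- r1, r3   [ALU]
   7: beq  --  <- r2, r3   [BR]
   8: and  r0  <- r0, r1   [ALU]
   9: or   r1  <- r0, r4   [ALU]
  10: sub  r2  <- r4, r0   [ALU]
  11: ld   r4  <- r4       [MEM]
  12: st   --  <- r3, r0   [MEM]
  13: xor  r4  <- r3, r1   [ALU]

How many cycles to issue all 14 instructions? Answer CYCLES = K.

CYCLES = 9

c0: i0 or.ALU  RAW r3
c1: i1+i2 or.ALU/add.ALU  2-wide
c2: i3+i4 or.ALU/add.ALU  2-wide
c3: i5 mul.MUL  WAW r0
c4: i6+i7 and.ALU/beq.BR  2-wide
c5: i8 and.ALU  RAW r0
c6: i9+i10 or.ALU/sub.ALU  2-wide
c7: i11 ld.MEM  no-port MEM/MEM
c8: i12+i13 st.MEM/xor.ALU  2-wide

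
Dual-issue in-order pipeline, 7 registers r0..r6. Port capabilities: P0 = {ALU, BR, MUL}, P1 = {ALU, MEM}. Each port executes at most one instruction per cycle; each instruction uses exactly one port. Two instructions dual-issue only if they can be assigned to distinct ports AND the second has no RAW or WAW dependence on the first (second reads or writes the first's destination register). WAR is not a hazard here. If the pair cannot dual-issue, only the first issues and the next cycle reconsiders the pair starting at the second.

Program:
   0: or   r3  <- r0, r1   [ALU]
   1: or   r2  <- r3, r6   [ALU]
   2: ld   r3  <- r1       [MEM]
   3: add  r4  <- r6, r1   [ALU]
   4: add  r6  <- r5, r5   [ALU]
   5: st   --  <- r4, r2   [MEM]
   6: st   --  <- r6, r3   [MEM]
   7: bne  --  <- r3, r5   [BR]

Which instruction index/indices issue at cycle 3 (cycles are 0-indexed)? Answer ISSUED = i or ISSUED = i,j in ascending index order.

#0 head=0: or i0 RAW r3
#1 head=1: or+ld i1/i2 dual
#2 head=3: add+add i3/i4 dual
#3 head=5: st i5 no-port MEM/MEM
#4 head=6: st+bne i6/i7 dual

ISSUED = 5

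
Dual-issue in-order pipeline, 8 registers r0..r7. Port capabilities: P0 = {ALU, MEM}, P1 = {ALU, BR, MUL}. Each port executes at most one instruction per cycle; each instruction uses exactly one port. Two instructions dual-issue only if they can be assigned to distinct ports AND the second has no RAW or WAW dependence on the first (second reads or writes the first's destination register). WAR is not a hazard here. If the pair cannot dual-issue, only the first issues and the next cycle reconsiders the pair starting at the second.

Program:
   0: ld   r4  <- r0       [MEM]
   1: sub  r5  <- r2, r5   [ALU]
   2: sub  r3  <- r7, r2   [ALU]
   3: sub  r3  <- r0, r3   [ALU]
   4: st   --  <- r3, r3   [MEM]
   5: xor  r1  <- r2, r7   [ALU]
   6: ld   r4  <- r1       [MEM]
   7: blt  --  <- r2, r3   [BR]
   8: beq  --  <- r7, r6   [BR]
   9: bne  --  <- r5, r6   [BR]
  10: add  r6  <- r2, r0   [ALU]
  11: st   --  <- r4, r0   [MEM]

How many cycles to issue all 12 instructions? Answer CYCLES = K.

CYCLES = 8

c0: i0,i1 ld;sub  pair
c1: i2 sub  RAW+WAW r3
c2: i3 sub  RAW r3
c3: i4,i5 st;xor  pair
c4: i6,i7 ld;blt  pair
c5: i8 beq  no-port BR/BR
c6: i9,i10 bne;add  pair
c7: i11 st  tail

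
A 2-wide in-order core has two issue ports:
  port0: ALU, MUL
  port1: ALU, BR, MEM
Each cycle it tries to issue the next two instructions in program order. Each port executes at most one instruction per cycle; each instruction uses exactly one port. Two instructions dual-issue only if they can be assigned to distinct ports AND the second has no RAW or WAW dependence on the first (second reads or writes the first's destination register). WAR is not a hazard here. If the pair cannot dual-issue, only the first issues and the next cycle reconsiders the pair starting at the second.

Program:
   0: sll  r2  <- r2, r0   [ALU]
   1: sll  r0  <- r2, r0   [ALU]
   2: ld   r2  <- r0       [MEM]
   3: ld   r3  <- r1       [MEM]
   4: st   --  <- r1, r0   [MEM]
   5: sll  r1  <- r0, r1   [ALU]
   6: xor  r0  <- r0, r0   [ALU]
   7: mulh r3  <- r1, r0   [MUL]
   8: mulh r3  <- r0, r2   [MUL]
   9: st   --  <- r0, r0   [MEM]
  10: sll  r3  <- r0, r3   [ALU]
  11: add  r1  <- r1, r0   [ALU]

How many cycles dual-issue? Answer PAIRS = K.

0. sll.ALU @i0  | RAW r2
1. sll.ALU @i1  | RAW r0
2. ld.MEM @i2  | no-port MEM/MEM
3. ld.MEM @i3  | no-port MEM/MEM
4. st.MEM sll.ALU @i4,i5  | 2-wide
5. xor.ALU @i6  | RAW r0
6. mulh.MUL @i7  | no-port MUL/MUL
7. mulh.MUL st.MEM @i8,i9  | 2-wide
8. sll.ALU add.ALU @i10,i11  | 2-wide

PAIRS = 3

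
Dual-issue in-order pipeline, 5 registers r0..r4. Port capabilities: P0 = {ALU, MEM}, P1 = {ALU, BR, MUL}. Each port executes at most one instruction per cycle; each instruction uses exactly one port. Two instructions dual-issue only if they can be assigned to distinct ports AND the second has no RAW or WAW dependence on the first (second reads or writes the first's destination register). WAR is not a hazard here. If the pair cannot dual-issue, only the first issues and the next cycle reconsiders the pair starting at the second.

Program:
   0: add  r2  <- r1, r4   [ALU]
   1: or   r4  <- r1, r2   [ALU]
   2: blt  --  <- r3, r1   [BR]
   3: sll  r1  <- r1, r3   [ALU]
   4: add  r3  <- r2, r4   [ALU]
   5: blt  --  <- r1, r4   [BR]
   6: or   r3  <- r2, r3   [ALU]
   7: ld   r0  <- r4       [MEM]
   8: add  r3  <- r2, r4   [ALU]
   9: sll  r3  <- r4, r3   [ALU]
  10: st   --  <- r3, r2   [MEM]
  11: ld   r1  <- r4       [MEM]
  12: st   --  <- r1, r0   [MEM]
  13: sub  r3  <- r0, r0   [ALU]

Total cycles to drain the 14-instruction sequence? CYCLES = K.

CYCLES = 9

c0: i0 add  RAW r2
c1: i1+i2 or;blt  2-wide
c2: i3+i4 sll;add  2-wide
c3: i5+i6 blt;or  2-wide
c4: i7+i8 ld;add  2-wide
c5: i9 sll  RAW r3
c6: i10 st  no-port MEM/MEM
c7: i11 ld  no-port MEM/MEM
c8: i12+i13 st;sub  2-wide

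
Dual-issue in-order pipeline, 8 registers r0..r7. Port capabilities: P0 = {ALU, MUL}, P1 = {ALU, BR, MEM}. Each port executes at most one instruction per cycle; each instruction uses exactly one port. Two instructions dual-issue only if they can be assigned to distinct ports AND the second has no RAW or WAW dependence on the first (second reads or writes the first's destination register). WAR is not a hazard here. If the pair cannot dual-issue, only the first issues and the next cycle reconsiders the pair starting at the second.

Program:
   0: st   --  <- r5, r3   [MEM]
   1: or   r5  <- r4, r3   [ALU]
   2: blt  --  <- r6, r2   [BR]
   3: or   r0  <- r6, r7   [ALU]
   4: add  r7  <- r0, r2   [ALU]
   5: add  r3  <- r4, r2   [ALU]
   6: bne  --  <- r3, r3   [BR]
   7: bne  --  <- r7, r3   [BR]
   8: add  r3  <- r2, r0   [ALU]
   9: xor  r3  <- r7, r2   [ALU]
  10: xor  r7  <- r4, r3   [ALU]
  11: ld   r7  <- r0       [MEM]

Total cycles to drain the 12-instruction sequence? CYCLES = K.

CYCLES = 8

t=0 i0,i1:st.MEM;or.ALU ; dual
t=1 i2,i3:blt.BR;or.ALU ; dual
t=2 i4,i5:add.ALU;add.ALU ; dual
t=3 i6:bne.BR ; no-port BR/BR
t=4 i7,i8:bne.BR;add.ALU ; dual
t=5 i9:xor.ALU ; RAW r3
t=6 i10:xor.ALU ; WAW r7
t=7 i11:ld.MEM ; tail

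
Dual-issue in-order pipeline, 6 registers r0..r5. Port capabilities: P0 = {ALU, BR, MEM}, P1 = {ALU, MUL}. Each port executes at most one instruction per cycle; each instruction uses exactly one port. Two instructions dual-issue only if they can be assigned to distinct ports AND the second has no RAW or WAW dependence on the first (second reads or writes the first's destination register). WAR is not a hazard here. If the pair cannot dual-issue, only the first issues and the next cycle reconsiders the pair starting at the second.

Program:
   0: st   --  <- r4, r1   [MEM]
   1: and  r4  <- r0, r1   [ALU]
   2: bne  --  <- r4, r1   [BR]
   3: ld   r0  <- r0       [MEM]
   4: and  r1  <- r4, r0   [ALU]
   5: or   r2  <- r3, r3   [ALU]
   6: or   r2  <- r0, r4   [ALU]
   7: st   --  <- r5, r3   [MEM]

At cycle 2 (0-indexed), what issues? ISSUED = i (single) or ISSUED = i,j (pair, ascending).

c0: i0,i1 st.MEM+and.ALU  pair
c1: i2 bne.BR  no-port BR/MEM
c2: i3 ld.MEM  RAW r0
c3: i4,i5 and.ALU+or.ALU  pair
c4: i6,i7 or.ALU+st.MEM  pair

ISSUED = 3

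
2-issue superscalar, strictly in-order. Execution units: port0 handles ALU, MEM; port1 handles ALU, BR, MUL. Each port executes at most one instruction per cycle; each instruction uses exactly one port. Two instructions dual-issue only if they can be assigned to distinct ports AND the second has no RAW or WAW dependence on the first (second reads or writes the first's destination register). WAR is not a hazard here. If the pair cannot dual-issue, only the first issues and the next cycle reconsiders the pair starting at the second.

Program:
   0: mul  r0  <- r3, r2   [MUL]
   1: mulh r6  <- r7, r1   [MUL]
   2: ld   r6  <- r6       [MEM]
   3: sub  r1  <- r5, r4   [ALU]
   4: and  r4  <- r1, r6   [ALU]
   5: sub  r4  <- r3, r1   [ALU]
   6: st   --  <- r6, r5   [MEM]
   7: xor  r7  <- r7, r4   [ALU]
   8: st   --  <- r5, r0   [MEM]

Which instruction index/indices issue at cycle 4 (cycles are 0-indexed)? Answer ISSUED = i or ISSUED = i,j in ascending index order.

0. mul.MUL @i0  | no-port MUL/MUL
1. mulh.MUL @i1  | RAW+WAW r6
2. ld.MEM;sub.ALU @i2,i3  | dual
3. and.ALU @i4  | WAW r4
4. sub.ALU;st.MEM @i5,i6  | dual
5. xor.ALU;st.MEM @i7,i8  | dual

ISSUED = 5,6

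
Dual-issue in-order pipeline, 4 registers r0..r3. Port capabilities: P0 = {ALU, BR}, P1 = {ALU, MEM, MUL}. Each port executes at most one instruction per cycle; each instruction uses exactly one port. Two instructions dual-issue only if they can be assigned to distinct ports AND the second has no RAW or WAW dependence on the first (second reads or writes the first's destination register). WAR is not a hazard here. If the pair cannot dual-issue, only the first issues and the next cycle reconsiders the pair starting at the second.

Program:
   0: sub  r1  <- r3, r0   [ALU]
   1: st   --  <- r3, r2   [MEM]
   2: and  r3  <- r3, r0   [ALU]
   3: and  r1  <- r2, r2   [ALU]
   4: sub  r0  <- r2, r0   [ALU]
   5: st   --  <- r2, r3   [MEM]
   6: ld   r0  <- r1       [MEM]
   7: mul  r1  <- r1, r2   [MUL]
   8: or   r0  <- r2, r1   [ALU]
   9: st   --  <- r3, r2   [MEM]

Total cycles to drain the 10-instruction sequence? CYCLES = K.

CYCLES = 6

0. sub.ALU+st.MEM @i0,i1  | dual
1. and.ALU+and.ALU @i2,i3  | dual
2. sub.ALU+st.MEM @i4,i5  | dual
3. ld.MEM @i6  | no-port MEM/MUL
4. mul.MUL @i7  | RAW r1
5. or.ALU+st.MEM @i8,i9  | dual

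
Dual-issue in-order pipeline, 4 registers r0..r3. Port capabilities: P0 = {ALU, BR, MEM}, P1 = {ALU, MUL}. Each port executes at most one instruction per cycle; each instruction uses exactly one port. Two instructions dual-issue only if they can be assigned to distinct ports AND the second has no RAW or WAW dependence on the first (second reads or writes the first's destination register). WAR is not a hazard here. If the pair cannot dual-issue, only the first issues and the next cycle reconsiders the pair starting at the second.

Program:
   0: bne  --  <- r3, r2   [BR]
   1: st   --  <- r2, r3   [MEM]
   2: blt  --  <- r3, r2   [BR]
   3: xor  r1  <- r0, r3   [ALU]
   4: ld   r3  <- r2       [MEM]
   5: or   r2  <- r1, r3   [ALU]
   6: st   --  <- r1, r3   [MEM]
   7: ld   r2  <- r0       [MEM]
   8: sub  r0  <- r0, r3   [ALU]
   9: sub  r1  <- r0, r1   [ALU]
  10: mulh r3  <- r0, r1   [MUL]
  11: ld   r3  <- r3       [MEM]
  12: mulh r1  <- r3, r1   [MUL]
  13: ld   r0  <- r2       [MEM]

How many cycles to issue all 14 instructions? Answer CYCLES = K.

#0 head=0: bne.BR i0 no-port BR/MEM
#1 head=1: st.MEM i1 no-port MEM/BR
#2 head=2: blt.BR;xor.ALU i2/i3 pair
#3 head=4: ld.MEM i4 RAW r3
#4 head=5: or.ALU;st.MEM i5/i6 pair
#5 head=7: ld.MEM;sub.ALU i7/i8 pair
#6 head=9: sub.ALU i9 RAW r1
#7 head=10: mulh.MUL i10 RAW+WAW r3
#8 head=11: ld.MEM i11 RAW r3
#9 head=12: mulh.MUL;ld.MEM i12/i13 pair

CYCLES = 10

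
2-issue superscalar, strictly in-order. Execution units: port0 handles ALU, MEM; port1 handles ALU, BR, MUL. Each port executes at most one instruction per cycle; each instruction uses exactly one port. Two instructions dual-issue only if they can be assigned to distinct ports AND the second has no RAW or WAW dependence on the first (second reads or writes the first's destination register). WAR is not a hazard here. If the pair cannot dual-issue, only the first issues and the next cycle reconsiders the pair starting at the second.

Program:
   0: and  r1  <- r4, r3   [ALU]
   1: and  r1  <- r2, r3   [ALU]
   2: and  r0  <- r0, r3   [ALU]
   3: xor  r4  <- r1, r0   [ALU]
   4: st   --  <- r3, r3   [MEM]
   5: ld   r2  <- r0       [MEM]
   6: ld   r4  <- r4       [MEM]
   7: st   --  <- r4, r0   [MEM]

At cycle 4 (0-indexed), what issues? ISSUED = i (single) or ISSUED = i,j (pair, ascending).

c0: i0 and.ALU  WAW r1
c1: i1/i2 and.ALU/and.ALU  dual
c2: i3/i4 xor.ALU/st.MEM  dual
c3: i5 ld.MEM  no-port MEM/MEM
c4: i6 ld.MEM  no-port MEM/MEM
c5: i7 st.MEM  tail

ISSUED = 6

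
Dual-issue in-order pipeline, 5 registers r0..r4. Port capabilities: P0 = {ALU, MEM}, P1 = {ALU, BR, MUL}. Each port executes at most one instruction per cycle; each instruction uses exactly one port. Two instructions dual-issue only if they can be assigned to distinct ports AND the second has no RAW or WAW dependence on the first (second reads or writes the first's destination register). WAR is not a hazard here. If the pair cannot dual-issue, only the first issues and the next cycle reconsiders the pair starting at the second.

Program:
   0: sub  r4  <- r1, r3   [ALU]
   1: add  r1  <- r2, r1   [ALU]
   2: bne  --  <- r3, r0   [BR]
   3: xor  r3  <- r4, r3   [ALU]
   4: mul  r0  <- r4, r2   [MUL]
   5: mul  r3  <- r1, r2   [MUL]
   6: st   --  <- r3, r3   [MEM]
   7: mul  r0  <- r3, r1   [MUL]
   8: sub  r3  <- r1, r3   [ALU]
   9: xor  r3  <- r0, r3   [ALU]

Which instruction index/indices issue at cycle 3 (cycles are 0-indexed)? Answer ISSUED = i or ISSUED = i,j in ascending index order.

t=0 i0&i1:sub/add ; pair
t=1 i2&i3:bne/xor ; pair
t=2 i4:mul ; no-port MUL/MUL
t=3 i5:mul ; RAW r3
t=4 i6&i7:st/mul ; pair
t=5 i8:sub ; RAW+WAW r3
t=6 i9:xor ; tail

ISSUED = 5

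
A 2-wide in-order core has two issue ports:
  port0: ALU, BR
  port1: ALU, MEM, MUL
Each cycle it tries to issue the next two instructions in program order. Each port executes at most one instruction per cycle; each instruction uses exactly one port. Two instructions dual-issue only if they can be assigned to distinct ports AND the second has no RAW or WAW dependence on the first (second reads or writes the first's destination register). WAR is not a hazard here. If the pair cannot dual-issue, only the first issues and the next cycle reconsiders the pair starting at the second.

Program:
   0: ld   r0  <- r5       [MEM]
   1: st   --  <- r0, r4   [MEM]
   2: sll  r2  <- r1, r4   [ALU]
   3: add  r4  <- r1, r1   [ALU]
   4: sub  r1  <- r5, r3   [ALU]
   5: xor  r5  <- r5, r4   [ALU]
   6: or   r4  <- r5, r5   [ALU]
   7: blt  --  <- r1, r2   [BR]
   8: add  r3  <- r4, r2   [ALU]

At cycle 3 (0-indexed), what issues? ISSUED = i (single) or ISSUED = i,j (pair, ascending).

ISSUED = 5

0. ld.MEM @i0  | no-port MEM/MEM
1. st.MEM sll.ALU @i1+i2  | pair
2. add.ALU sub.ALU @i3+i4  | pair
3. xor.ALU @i5  | RAW r5
4. or.ALU blt.BR @i6+i7  | pair
5. add.ALU @i8  | tail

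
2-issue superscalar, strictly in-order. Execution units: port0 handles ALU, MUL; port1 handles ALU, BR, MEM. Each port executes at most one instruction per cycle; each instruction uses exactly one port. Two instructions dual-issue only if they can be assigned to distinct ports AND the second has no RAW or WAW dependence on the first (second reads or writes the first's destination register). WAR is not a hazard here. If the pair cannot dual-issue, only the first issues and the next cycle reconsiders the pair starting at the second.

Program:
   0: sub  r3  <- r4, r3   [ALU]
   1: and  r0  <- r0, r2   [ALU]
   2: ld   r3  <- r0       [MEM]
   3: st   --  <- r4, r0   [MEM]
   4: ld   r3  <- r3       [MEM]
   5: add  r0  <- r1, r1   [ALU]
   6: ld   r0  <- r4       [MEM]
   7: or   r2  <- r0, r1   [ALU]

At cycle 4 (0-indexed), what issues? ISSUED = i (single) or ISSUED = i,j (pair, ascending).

ISSUED = 6

  cy0 -> i0,i1 (sub and) pair
  cy1 -> i2 (ld) no-port MEM/MEM
  cy2 -> i3 (st) no-port MEM/MEM
  cy3 -> i4,i5 (ld add) pair
  cy4 -> i6 (ld) RAW r0
  cy5 -> i7 (or) tail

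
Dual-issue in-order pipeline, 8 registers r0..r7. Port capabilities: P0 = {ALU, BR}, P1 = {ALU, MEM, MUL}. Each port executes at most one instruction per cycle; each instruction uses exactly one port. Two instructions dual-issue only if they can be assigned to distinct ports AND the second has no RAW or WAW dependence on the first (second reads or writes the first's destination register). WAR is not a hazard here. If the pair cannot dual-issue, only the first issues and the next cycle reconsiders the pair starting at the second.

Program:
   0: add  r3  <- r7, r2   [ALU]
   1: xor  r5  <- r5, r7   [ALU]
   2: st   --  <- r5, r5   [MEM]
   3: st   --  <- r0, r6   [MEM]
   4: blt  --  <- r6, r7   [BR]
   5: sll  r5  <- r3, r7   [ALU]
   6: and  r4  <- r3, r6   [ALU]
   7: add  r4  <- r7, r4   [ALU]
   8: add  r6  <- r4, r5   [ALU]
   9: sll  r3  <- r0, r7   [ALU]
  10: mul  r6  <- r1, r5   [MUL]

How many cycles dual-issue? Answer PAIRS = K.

PAIRS = 4

0. add xor @i0+i1  | pair
1. st @i2  | no-port MEM/MEM
2. st blt @i3+i4  | pair
3. sll and @i5+i6  | pair
4. add @i7  | RAW r4
5. add sll @i8+i9  | pair
6. mul @i10  | tail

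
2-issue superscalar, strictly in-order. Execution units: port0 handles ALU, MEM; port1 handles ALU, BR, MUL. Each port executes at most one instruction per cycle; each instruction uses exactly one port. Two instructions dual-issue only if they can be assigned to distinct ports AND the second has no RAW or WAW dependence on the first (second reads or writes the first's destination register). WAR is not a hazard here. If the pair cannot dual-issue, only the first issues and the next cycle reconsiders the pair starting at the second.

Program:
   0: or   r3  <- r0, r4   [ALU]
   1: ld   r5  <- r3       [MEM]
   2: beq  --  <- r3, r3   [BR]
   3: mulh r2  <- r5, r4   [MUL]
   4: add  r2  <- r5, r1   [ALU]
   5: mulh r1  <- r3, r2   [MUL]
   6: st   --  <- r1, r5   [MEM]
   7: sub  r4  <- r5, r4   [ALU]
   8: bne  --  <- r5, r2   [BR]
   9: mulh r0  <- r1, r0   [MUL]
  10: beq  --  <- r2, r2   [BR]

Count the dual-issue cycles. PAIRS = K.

  cy0 -> i0 (or) RAW r3
  cy1 -> i1/i2 (ld+beq) dual
  cy2 -> i3 (mulh) WAW r2
  cy3 -> i4 (add) RAW r2
  cy4 -> i5 (mulh) RAW r1
  cy5 -> i6/i7 (st+sub) dual
  cy6 -> i8 (bne) no-port BR/MUL
  cy7 -> i9 (mulh) no-port MUL/BR
  cy8 -> i10 (beq) tail

PAIRS = 2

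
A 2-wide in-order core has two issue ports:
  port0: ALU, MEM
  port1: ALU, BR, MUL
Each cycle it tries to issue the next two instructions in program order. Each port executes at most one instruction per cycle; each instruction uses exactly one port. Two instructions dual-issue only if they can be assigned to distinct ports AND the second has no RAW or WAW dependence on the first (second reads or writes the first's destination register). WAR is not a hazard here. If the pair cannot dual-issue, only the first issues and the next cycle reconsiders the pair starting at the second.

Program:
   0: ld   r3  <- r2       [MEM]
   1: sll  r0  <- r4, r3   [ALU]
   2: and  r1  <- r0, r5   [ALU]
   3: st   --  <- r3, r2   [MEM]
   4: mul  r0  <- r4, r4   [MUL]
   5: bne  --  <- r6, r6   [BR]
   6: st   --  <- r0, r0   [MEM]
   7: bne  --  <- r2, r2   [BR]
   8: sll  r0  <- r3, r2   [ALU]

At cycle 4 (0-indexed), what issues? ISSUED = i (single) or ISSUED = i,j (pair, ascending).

ISSUED = 5,6

#0 head=0: ld i0 RAW r3
#1 head=1: sll i1 RAW r0
#2 head=2: and;st i2,i3 2-wide
#3 head=4: mul i4 no-port MUL/BR
#4 head=5: bne;st i5,i6 2-wide
#5 head=7: bne;sll i7,i8 2-wide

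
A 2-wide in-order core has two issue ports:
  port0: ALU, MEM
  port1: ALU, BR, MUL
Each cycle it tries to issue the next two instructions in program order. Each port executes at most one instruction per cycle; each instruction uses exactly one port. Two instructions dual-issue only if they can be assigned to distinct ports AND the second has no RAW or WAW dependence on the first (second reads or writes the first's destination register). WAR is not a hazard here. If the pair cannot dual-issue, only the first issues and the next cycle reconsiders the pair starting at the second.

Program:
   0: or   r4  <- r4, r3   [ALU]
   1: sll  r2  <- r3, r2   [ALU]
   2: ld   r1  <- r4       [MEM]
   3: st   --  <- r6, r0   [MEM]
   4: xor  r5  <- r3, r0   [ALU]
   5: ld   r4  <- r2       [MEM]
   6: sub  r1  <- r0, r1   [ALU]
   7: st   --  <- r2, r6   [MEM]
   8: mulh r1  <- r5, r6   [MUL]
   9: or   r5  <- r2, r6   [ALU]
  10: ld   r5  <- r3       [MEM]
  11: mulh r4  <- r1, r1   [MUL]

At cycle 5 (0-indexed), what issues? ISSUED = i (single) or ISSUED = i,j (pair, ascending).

0. or+sll @i0&i1  | dual
1. ld @i2  | no-port MEM/MEM
2. st+xor @i3&i4  | dual
3. ld+sub @i5&i6  | dual
4. st+mulh @i7&i8  | dual
5. or @i9  | WAW r5
6. ld+mulh @i10&i11  | dual

ISSUED = 9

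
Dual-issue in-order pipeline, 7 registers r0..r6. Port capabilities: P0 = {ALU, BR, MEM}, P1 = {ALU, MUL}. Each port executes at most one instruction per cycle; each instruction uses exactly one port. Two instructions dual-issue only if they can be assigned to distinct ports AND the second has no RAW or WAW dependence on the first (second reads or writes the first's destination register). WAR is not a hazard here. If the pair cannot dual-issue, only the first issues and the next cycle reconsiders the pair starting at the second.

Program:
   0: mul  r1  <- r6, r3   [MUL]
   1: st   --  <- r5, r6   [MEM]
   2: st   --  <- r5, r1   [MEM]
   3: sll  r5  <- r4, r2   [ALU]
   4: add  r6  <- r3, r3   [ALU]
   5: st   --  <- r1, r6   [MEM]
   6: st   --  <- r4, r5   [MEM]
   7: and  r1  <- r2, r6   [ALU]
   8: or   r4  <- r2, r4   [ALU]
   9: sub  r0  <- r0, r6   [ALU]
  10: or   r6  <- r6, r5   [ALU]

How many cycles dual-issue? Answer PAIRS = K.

t=0 i0/i1:mul.MUL;st.MEM ; 2-wide
t=1 i2/i3:st.MEM;sll.ALU ; 2-wide
t=2 i4:add.ALU ; RAW r6
t=3 i5:st.MEM ; no-port MEM/MEM
t=4 i6/i7:st.MEM;and.ALU ; 2-wide
t=5 i8/i9:or.ALU;sub.ALU ; 2-wide
t=6 i10:or.ALU ; tail

PAIRS = 4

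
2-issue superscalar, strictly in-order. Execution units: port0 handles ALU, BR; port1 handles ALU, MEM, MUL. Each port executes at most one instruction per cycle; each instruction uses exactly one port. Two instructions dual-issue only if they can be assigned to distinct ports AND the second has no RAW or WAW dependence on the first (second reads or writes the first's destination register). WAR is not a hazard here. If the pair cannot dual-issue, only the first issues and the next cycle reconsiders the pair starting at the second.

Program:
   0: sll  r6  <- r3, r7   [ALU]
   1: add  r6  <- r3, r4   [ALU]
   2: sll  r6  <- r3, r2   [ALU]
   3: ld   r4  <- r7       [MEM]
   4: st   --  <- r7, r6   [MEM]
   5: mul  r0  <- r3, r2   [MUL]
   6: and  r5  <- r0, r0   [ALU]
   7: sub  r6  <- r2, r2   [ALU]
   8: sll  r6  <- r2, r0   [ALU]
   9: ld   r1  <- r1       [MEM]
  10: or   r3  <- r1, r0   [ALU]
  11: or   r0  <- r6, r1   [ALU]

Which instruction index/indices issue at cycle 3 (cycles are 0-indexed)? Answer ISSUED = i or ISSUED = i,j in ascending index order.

ISSUED = 4

  cy0 -> i0 (sll.ALU) WAW r6
  cy1 -> i1 (add.ALU) WAW r6
  cy2 -> i2/i3 (sll.ALU+ld.MEM) pair
  cy3 -> i4 (st.MEM) no-port MEM/MUL
  cy4 -> i5 (mul.MUL) RAW r0
  cy5 -> i6/i7 (and.ALU+sub.ALU) pair
  cy6 -> i8/i9 (sll.ALU+ld.MEM) pair
  cy7 -> i10/i11 (or.ALU+or.ALU) pair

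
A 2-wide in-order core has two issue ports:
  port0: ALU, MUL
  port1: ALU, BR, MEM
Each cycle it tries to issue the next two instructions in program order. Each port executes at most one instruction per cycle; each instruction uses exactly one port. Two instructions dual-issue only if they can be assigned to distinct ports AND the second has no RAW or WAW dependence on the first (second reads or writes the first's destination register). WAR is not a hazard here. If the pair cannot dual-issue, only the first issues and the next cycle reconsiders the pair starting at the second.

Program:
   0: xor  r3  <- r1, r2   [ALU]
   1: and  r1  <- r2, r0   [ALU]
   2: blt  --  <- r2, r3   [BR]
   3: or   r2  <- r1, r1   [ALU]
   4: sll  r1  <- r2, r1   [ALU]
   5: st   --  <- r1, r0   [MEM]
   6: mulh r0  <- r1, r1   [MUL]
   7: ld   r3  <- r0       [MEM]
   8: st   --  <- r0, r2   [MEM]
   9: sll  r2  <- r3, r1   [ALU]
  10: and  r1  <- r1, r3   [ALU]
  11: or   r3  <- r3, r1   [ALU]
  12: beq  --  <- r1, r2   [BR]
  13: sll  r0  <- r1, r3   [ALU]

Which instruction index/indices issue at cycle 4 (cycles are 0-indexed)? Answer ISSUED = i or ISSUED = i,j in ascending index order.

ISSUED = 7

[0] i0+i1  xor/and  -- dual
[1] i2+i3  blt/or  -- dual
[2] i4  sll  -- RAW r1
[3] i5+i6  st/mulh  -- dual
[4] i7  ld  -- no-port MEM/MEM
[5] i8+i9  st/sll  -- dual
[6] i10  and  -- RAW r1
[7] i11+i12  or/beq  -- dual
[8] i13  sll  -- tail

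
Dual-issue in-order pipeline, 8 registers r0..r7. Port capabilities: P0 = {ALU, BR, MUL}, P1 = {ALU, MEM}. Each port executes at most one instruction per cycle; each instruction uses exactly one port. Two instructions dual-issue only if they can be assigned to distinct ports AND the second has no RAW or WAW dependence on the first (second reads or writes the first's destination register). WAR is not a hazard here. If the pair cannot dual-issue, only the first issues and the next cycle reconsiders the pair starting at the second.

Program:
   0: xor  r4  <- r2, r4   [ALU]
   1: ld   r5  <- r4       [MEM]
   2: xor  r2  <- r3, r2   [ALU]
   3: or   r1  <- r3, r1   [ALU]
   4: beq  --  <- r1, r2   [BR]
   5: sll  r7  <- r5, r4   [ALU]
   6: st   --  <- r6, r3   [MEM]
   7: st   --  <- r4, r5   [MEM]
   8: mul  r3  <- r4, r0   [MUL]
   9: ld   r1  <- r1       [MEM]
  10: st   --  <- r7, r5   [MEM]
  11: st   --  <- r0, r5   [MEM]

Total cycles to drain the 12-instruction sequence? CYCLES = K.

CYCLES = 9

c0: i0 xor  RAW r4
c1: i1&i2 ld+xor  2-wide
c2: i3 or  RAW r1
c3: i4&i5 beq+sll  2-wide
c4: i6 st  no-port MEM/MEM
c5: i7&i8 st+mul  2-wide
c6: i9 ld  no-port MEM/MEM
c7: i10 st  no-port MEM/MEM
c8: i11 st  tail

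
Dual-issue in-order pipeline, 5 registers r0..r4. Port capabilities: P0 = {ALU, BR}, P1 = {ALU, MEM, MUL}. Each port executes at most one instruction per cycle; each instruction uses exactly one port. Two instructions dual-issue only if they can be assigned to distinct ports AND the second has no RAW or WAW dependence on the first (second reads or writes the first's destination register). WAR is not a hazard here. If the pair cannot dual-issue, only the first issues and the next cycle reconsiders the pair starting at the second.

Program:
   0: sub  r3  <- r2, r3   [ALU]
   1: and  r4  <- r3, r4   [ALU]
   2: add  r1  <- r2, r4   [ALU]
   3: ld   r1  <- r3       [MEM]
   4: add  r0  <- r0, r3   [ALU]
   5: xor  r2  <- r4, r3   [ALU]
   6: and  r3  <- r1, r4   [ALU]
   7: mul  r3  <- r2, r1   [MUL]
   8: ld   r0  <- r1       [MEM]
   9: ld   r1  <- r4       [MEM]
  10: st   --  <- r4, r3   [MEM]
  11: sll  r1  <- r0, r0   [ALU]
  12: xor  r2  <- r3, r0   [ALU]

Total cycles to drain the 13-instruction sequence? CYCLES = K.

CYCLES = 10

0. sub @i0  | RAW r3
1. and @i1  | RAW r4
2. add @i2  | WAW r1
3. ld add @i3&i4  | dual
4. xor and @i5&i6  | dual
5. mul @i7  | no-port MUL/MEM
6. ld @i8  | no-port MEM/MEM
7. ld @i9  | no-port MEM/MEM
8. st sll @i10&i11  | dual
9. xor @i12  | tail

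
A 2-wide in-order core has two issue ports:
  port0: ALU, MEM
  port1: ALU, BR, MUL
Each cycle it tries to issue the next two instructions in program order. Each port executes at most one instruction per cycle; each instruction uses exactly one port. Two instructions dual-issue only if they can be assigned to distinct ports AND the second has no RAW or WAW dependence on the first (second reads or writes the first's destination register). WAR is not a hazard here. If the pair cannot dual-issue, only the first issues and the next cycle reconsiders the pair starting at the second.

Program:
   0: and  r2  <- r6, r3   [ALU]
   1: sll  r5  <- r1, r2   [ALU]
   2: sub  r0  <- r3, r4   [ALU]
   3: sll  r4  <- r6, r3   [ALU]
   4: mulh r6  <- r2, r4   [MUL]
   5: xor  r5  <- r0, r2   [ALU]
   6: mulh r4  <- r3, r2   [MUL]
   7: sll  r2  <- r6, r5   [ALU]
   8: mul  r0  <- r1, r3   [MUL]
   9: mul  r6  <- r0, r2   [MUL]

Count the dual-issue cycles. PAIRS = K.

t=0 i0:and ; RAW r2
t=1 i1&i2:sll;sub ; 2-wide
t=2 i3:sll ; RAW r4
t=3 i4&i5:mulh;xor ; 2-wide
t=4 i6&i7:mulh;sll ; 2-wide
t=5 i8:mul ; no-port MUL/MUL
t=6 i9:mul ; tail

PAIRS = 3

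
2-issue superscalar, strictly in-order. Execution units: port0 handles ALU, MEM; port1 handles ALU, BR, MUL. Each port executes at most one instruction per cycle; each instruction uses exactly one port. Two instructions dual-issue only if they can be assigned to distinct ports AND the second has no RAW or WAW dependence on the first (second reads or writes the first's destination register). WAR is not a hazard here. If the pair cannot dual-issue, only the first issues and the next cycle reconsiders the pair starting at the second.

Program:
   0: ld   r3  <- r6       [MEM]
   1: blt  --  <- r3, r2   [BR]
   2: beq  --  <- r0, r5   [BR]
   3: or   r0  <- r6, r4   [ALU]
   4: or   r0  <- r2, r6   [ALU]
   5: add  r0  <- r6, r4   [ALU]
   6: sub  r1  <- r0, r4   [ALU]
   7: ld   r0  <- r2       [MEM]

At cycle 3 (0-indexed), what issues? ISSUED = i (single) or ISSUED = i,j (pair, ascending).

0. ld.MEM @i0  | RAW r3
1. blt.BR @i1  | no-port BR/BR
2. beq.BR+or.ALU @i2,i3  | dual
3. or.ALU @i4  | WAW r0
4. add.ALU @i5  | RAW r0
5. sub.ALU+ld.MEM @i6,i7  | dual

ISSUED = 4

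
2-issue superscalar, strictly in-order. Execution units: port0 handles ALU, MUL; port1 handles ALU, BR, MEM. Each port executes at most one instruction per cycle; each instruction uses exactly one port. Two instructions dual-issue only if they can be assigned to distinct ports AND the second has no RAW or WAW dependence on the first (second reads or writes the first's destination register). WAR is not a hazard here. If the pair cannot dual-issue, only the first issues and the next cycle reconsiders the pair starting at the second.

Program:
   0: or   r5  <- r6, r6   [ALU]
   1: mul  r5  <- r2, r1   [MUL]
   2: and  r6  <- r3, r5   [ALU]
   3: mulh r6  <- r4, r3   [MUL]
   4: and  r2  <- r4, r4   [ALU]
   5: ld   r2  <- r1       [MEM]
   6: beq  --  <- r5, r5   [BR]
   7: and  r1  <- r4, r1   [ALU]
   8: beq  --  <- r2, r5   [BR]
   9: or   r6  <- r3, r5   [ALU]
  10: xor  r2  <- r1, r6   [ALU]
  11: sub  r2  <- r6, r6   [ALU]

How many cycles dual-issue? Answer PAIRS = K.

PAIRS = 3

[0] i0  or.ALU  -- WAW r5
[1] i1  mul.MUL  -- RAW r5
[2] i2  and.ALU  -- WAW r6
[3] i3/i4  mulh.MUL;and.ALU  -- pair
[4] i5  ld.MEM  -- no-port MEM/BR
[5] i6/i7  beq.BR;and.ALU  -- pair
[6] i8/i9  beq.BR;or.ALU  -- pair
[7] i10  xor.ALU  -- WAW r2
[8] i11  sub.ALU  -- tail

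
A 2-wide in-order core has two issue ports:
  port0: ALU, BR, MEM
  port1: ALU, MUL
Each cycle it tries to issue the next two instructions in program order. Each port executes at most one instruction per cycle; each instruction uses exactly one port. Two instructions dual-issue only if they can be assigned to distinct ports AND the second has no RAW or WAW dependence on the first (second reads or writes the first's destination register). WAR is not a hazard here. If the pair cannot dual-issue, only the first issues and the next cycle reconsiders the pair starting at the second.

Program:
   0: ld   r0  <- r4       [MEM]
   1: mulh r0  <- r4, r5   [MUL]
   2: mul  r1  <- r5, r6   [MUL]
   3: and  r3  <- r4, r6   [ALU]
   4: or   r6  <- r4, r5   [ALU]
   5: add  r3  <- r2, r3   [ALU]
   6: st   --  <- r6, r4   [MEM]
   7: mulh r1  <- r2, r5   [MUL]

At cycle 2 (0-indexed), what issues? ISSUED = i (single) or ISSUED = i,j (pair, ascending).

ISSUED = 2,3

0. ld.MEM @i0  | WAW r0
1. mulh.MUL @i1  | no-port MUL/MUL
2. mul.MUL+and.ALU @i2/i3  | pair
3. or.ALU+add.ALU @i4/i5  | pair
4. st.MEM+mulh.MUL @i6/i7  | pair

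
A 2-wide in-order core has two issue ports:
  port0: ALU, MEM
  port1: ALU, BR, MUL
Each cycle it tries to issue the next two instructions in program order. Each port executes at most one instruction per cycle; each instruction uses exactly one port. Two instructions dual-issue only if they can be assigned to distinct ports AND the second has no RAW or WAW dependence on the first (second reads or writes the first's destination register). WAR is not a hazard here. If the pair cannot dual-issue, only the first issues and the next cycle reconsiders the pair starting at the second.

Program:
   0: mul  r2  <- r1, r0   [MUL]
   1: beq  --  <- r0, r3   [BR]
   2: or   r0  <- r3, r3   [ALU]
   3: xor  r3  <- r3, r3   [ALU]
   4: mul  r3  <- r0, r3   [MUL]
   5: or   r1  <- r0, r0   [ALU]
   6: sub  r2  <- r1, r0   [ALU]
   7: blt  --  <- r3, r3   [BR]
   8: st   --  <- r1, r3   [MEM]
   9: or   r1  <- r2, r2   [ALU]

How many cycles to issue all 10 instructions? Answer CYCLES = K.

#0 head=0: mul.MUL i0 no-port MUL/BR
#1 head=1: beq.BR+or.ALU i1/i2 dual
#2 head=3: xor.ALU i3 RAW+WAW r3
#3 head=4: mul.MUL+or.ALU i4/i5 dual
#4 head=6: sub.ALU+blt.BR i6/i7 dual
#5 head=8: st.MEM+or.ALU i8/i9 dual

CYCLES = 6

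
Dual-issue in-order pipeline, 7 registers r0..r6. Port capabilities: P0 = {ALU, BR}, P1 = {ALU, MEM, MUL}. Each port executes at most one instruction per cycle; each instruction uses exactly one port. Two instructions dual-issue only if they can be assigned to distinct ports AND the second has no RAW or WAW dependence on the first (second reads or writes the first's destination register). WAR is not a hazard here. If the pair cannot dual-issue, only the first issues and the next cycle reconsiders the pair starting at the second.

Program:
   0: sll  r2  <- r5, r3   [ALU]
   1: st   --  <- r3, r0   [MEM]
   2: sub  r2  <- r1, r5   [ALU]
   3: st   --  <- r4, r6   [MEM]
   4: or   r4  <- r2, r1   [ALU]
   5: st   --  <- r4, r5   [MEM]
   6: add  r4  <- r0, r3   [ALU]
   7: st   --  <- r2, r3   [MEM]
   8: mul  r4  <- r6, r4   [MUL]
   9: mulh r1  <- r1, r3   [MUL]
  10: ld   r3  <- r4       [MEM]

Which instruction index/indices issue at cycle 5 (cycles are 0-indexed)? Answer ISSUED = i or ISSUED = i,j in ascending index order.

0. sll.ALU/st.MEM @i0,i1  | pair
1. sub.ALU/st.MEM @i2,i3  | pair
2. or.ALU @i4  | RAW r4
3. st.MEM/add.ALU @i5,i6  | pair
4. st.MEM @i7  | no-port MEM/MUL
5. mul.MUL @i8  | no-port MUL/MUL
6. mulh.MUL @i9  | no-port MUL/MEM
7. ld.MEM @i10  | tail

ISSUED = 8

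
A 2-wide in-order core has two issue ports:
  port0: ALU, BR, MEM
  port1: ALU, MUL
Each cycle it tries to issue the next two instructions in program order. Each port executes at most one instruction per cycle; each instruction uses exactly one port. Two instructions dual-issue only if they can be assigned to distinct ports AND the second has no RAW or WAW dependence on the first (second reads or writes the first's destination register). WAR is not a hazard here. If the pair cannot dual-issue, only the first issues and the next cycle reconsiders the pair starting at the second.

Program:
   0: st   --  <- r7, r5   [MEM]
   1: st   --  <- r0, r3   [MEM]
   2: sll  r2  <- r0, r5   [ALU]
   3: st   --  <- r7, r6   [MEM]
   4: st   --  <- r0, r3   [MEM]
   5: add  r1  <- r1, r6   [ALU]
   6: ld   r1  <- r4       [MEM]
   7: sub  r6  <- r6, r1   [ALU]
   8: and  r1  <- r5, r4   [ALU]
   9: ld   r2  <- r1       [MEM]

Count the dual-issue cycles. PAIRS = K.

PAIRS = 3

[0] i0  st  -- no-port MEM/MEM
[1] i1,i2  st/sll  -- 2-wide
[2] i3  st  -- no-port MEM/MEM
[3] i4,i5  st/add  -- 2-wide
[4] i6  ld  -- RAW r1
[5] i7,i8  sub/and  -- 2-wide
[6] i9  ld  -- tail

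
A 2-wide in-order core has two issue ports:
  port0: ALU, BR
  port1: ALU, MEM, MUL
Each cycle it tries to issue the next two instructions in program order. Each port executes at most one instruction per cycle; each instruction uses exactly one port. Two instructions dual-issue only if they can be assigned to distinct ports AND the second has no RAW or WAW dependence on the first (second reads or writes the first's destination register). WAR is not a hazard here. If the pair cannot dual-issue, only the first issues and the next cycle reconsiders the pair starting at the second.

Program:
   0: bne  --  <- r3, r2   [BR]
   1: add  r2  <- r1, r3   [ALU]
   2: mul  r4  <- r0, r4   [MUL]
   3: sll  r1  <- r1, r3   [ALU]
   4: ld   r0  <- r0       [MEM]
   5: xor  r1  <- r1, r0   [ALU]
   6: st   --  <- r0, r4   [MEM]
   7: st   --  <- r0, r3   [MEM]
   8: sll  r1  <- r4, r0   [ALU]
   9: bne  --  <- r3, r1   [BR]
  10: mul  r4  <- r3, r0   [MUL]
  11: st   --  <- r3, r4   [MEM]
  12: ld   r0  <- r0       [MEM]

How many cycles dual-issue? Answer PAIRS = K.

PAIRS = 5

t=0 i0&i1:bne.BR/add.ALU ; pair
t=1 i2&i3:mul.MUL/sll.ALU ; pair
t=2 i4:ld.MEM ; RAW r0
t=3 i5&i6:xor.ALU/st.MEM ; pair
t=4 i7&i8:st.MEM/sll.ALU ; pair
t=5 i9&i10:bne.BR/mul.MUL ; pair
t=6 i11:st.MEM ; no-port MEM/MEM
t=7 i12:ld.MEM ; tail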